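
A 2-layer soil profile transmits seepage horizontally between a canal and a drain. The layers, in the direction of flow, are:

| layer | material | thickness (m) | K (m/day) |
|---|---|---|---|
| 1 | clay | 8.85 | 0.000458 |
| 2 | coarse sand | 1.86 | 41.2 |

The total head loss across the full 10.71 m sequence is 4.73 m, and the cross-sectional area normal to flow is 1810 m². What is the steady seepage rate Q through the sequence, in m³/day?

0.443

Flow is perpendicular to layering, so the layers act in series and the equivalent K is the thickness-weighted harmonic mean.
Total thickness L = 8.85 + 1.86 = 10.71 m.
Σ(b_i/K_i) = 8.85/0.000458 + 1.86/41.2 = 19323 d.
K_eq = L / Σ(b_i/K_i) = 10.71 / 19323 = 0.0005543 m/day.
Q = K_eq · A · (Δh/L) = 0.0005543 × 1810 × (4.73/10.71) = 0.4431 m³/day.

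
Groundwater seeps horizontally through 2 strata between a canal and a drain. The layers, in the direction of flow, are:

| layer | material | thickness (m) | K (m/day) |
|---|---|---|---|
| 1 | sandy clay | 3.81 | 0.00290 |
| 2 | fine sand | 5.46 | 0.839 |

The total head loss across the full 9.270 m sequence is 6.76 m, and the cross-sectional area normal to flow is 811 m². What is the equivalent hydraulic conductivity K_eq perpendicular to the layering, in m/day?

Flow is perpendicular to layering, so the layers act in series and the equivalent K is the thickness-weighted harmonic mean.
Total thickness L = 3.81 + 5.46 = 9.270 m.
Σ(b_i/K_i) = 3.81/0.00290 + 5.46/0.839 = 1320 d.
K_eq = L / Σ(b_i/K_i) = 9.270 / 1320 = 0.007021 m/day.

0.00702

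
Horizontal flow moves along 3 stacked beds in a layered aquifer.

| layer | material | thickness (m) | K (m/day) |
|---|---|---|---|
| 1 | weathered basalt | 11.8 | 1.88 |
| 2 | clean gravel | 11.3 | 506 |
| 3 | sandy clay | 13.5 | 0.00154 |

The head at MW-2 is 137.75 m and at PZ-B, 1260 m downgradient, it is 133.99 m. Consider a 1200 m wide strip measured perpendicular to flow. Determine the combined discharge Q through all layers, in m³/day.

20600

Flow is parallel to layering, so each bed carries its own Darcy discharge and the transmissivities add.
Σ(K_i·b_i) = 1.88×11.8 + 506×11.3 + 0.00154×13.5 = 5740 m²/day.
Hydraulic gradient i = (137.75 − 133.99) / 1260 = 3.76 / 1260 = 0.002984.
Q = Σ(K_i·b_i) · W · i = 5740 × 1200 × 0.002984 = 20555 m³/day.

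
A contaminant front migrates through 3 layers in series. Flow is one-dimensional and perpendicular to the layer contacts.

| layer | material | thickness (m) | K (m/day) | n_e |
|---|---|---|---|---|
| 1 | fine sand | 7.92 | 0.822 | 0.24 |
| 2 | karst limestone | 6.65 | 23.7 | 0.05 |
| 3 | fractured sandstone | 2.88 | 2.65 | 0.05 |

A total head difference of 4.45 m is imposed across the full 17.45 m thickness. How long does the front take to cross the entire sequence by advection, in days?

5.88

With flow normal to the layers, continuity requires the same specific discharge q through every layer.
Σ(b_i/K_i) = 7.92/0.822 + 6.65/23.7 + 2.88/2.65 = 11.00 d.
q = Δh / Σ(b_i/K_i) = 4.45 / 11.00 = 0.4045 m/day.
In each layer the seepage velocity is v_i = q/n_i, so the layer transit time is t_i = b_i·n_i / q:
  layer 1 (fine sand): t_1 = 7.92 × 0.24 / 0.4045 = 4.700 d
  layer 2 (karst limestone): t_2 = 6.65 × 0.05 / 0.4045 = 0.8221 d
  layer 3 (fractured sandstone): t_3 = 2.88 × 0.05 / 0.4045 = 0.3560 d
Total t = Σ t_i = 5.878 days.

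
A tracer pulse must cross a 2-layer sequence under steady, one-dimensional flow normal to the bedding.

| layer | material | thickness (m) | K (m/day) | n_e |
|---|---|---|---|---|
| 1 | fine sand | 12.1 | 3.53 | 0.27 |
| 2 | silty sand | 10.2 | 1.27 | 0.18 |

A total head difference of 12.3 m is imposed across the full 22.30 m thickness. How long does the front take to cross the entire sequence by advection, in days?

With flow normal to the layers, continuity requires the same specific discharge q through every layer.
Σ(b_i/K_i) = 12.1/3.53 + 10.2/1.27 = 11.46 d.
q = Δh / Σ(b_i/K_i) = 12.3 / 11.46 = 1.073 m/day.
In each layer the seepage velocity is v_i = q/n_i, so the layer transit time is t_i = b_i·n_i / q:
  layer 1 (fine sand): t_1 = 12.1 × 0.27 / 1.073 = 3.044 d
  layer 2 (silty sand): t_2 = 10.2 × 0.18 / 1.073 = 1.711 d
Total t = Σ t_i = 4.754 days.

4.75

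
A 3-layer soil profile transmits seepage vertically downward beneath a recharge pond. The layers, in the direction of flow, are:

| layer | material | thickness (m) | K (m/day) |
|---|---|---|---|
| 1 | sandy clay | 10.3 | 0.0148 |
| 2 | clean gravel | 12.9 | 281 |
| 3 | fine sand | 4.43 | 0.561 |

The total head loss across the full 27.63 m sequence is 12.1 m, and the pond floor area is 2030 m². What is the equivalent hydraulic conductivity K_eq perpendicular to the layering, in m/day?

Flow is perpendicular to layering, so the layers act in series and the equivalent K is the thickness-weighted harmonic mean.
Total thickness L = 10.3 + 12.9 + 4.43 = 27.63 m.
Σ(b_i/K_i) = 10.3/0.0148 + 12.9/281 + 4.43/0.561 = 703.9 d.
K_eq = L / Σ(b_i/K_i) = 27.63 / 703.9 = 0.03925 m/day.

0.0393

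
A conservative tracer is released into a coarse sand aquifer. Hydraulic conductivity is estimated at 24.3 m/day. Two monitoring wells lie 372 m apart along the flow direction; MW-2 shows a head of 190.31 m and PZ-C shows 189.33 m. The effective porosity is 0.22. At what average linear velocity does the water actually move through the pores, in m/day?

0.291

Hydraulic gradient i = (190.31 − 189.33) / 372 = 0.98 / 372 = 0.002634.
Darcy flux q = K · i = 24.30 × 0.002634 = 0.06402 m/day.
Seepage velocity v = q / n_e = 0.06402 / 0.22 = 0.2910 m/day.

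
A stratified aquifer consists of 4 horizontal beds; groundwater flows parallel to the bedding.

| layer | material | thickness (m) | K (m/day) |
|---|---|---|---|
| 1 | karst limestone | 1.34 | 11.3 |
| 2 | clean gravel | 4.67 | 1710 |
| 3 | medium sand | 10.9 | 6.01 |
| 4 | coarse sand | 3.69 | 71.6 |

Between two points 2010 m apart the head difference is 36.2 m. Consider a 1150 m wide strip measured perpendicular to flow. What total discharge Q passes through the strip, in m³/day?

Flow is parallel to layering, so each bed carries its own Darcy discharge and the transmissivities add.
Σ(K_i·b_i) = 11.3×1.34 + 1710×4.67 + 6.01×10.9 + 71.6×3.69 = 8331 m²/day.
Hydraulic gradient i = Δh / L = 36.2 / 2010 = 0.01801.
Q = Σ(K_i·b_i) · W · i = 8331 × 1150 × 0.01801 = 1.725e+05 m³/day.

173000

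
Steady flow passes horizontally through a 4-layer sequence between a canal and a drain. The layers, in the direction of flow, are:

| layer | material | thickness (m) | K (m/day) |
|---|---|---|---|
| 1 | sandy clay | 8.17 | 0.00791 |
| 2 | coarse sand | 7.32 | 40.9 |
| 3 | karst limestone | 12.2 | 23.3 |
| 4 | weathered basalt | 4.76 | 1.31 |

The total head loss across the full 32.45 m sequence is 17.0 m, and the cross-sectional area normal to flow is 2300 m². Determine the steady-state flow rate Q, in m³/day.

Flow is perpendicular to layering, so the layers act in series and the equivalent K is the thickness-weighted harmonic mean.
Total thickness L = 8.17 + 7.32 + 12.2 + 4.76 = 32.45 m.
Σ(b_i/K_i) = 8.17/0.00791 + 7.32/40.9 + 12.2/23.3 + 4.76/1.31 = 1037 d.
K_eq = L / Σ(b_i/K_i) = 32.45 / 1037 = 0.03129 m/day.
Q = K_eq · A · (Δh/L) = 0.03129 × 2300 × (17.0/32.45) = 37.70 m³/day.

37.7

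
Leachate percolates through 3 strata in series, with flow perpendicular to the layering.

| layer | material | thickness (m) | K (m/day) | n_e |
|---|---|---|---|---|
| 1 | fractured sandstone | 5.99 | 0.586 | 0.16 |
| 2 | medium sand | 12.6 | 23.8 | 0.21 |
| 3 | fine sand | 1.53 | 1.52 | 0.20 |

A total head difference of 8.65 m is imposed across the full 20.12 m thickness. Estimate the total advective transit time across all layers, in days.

5.32

With flow normal to the layers, continuity requires the same specific discharge q through every layer.
Σ(b_i/K_i) = 5.99/0.586 + 12.6/23.8 + 1.53/1.52 = 11.76 d.
q = Δh / Σ(b_i/K_i) = 8.65 / 11.76 = 0.7357 m/day.
In each layer the seepage velocity is v_i = q/n_i, so the layer transit time is t_i = b_i·n_i / q:
  layer 1 (fractured sandstone): t_1 = 5.99 × 0.16 / 0.7357 = 1.303 d
  layer 2 (medium sand): t_2 = 12.6 × 0.21 / 0.7357 = 3.597 d
  layer 3 (fine sand): t_3 = 1.53 × 0.20 / 0.7357 = 0.4159 d
Total t = Σ t_i = 5.315 days.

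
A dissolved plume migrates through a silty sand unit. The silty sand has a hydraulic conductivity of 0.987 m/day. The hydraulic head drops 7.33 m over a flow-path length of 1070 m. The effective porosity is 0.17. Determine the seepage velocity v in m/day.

0.0398

Hydraulic gradient i = Δh / L = 7.33 / 1070 = 0.006850.
Darcy flux q = K · i = 0.9870 × 0.006850 = 0.006761 m/day.
Seepage velocity v = q / n_e = 0.006761 / 0.17 = 0.03977 m/day.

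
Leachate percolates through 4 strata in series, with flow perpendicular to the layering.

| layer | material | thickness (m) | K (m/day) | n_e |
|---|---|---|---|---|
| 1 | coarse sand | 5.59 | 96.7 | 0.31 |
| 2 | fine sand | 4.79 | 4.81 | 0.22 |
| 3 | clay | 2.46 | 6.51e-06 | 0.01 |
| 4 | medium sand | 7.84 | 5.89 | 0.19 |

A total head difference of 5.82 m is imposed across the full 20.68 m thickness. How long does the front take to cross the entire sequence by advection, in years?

765

With flow normal to the layers, continuity requires the same specific discharge q through every layer.
Σ(b_i/K_i) = 5.59/96.7 + 4.79/4.81 + 2.46/6.51e-06 + 7.84/5.89 = 3.779e+05 d.
q = Δh / Σ(b_i/K_i) = 5.82 / 3.779e+05 = 1.540e-05 m/day.
In each layer the seepage velocity is v_i = q/n_i, so the layer transit time is t_i = b_i·n_i / q:
  layer 1 (coarse sand): t_1 = 5.59 × 0.31 / 1.540e-05 = 1.125e+05 d
  layer 2 (fine sand): t_2 = 4.79 × 0.22 / 1.540e-05 = 68421 d
  layer 3 (clay): t_3 = 2.46 × 0.01 / 1.540e-05 = 1597 d
  layer 4 (medium sand): t_4 = 7.84 × 0.19 / 1.540e-05 = 96717 d
Total t = Σ t_i = 2.793e+05 days = 764.5 years.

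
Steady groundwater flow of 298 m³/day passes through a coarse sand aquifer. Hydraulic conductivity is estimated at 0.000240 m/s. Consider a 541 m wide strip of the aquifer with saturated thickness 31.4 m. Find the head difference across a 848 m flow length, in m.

0.717

Convert K: 0.000240 m/s × 86400 = 20.74 m/day.
Cross-sectional area A = 541 × 31.4 = 16987 m².
From Q = K·A·i, i = Q / (K·A) = 298 / (20.74 × 16987) = 0.0008460.
Head loss Δh = i · L = 0.0008460 × 848 = 0.7174 m.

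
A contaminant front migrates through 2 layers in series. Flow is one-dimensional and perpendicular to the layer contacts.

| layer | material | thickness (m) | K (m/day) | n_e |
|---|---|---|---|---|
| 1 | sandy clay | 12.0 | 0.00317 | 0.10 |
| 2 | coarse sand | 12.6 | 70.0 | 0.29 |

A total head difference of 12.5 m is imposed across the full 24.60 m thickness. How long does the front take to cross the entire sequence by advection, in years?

4.02

With flow normal to the layers, continuity requires the same specific discharge q through every layer.
Σ(b_i/K_i) = 12.0/0.00317 + 12.6/70.0 = 3786 d.
q = Δh / Σ(b_i/K_i) = 12.5 / 3786 = 0.003302 m/day.
In each layer the seepage velocity is v_i = q/n_i, so the layer transit time is t_i = b_i·n_i / q:
  layer 1 (sandy clay): t_1 = 12.0 × 0.10 / 0.003302 = 363.4 d
  layer 2 (coarse sand): t_2 = 12.6 × 0.29 / 0.003302 = 1107 d
Total t = Σ t_i = 1470 days = 4.025 years.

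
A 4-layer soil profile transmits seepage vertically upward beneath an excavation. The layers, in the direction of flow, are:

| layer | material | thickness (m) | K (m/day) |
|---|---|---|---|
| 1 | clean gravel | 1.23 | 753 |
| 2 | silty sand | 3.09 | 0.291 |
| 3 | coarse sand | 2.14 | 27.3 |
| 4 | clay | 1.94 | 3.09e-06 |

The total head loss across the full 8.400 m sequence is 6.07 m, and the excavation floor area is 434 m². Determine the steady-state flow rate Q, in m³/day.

Flow is perpendicular to layering, so the layers act in series and the equivalent K is the thickness-weighted harmonic mean.
Total thickness L = 1.23 + 3.09 + 2.14 + 1.94 = 8.400 m.
Σ(b_i/K_i) = 1.23/753 + 3.09/0.291 + 2.14/27.3 + 1.94/3.09e-06 = 6.278e+05 d.
K_eq = L / Σ(b_i/K_i) = 8.400 / 6.278e+05 = 1.338e-05 m/day.
Q = K_eq · A · (Δh/L) = 1.338e-05 × 434 × (6.07/8.400) = 0.004196 m³/day.

0.00420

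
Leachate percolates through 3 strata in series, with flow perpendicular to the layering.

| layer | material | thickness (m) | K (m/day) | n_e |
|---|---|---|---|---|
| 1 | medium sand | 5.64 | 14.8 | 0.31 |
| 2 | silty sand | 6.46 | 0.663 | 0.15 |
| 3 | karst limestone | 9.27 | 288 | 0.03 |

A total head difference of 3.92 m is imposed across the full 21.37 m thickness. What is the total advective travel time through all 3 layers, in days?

With flow normal to the layers, continuity requires the same specific discharge q through every layer.
Σ(b_i/K_i) = 5.64/14.8 + 6.46/0.663 + 9.27/288 = 10.16 d.
q = Δh / Σ(b_i/K_i) = 3.92 / 10.16 = 0.3859 m/day.
In each layer the seepage velocity is v_i = q/n_i, so the layer transit time is t_i = b_i·n_i / q:
  layer 1 (medium sand): t_1 = 5.64 × 0.31 / 0.3859 = 4.530 d
  layer 2 (silty sand): t_2 = 6.46 × 0.15 / 0.3859 = 2.511 d
  layer 3 (karst limestone): t_3 = 9.27 × 0.03 / 0.3859 = 0.7206 d
Total t = Σ t_i = 7.761 days.

7.76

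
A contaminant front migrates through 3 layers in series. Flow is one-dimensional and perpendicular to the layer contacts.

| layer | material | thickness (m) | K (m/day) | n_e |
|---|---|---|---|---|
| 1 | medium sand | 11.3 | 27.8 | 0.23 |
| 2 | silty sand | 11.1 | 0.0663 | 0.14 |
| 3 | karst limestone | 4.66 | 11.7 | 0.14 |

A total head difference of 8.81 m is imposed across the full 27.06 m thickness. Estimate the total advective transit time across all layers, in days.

91.8

With flow normal to the layers, continuity requires the same specific discharge q through every layer.
Σ(b_i/K_i) = 11.3/27.8 + 11.1/0.0663 + 4.66/11.7 = 168.2 d.
q = Δh / Σ(b_i/K_i) = 8.81 / 168.2 = 0.05237 m/day.
In each layer the seepage velocity is v_i = q/n_i, so the layer transit time is t_i = b_i·n_i / q:
  layer 1 (medium sand): t_1 = 11.3 × 0.23 / 0.05237 = 49.63 d
  layer 2 (silty sand): t_2 = 11.1 × 0.14 / 0.05237 = 29.67 d
  layer 3 (karst limestone): t_3 = 4.66 × 0.14 / 0.05237 = 12.46 d
Total t = Σ t_i = 91.76 days.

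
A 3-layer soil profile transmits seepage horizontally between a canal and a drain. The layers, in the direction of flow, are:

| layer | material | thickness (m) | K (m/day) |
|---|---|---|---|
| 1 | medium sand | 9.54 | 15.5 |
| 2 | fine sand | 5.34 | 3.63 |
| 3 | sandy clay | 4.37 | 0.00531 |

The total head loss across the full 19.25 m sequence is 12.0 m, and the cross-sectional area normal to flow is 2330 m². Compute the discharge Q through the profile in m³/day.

Flow is perpendicular to layering, so the layers act in series and the equivalent K is the thickness-weighted harmonic mean.
Total thickness L = 9.54 + 5.34 + 4.37 = 19.25 m.
Σ(b_i/K_i) = 9.54/15.5 + 5.34/3.63 + 4.37/0.00531 = 825.1 d.
K_eq = L / Σ(b_i/K_i) = 19.25 / 825.1 = 0.02333 m/day.
Q = K_eq · A · (Δh/L) = 0.02333 × 2330 × (12.0/19.25) = 33.89 m³/day.

33.9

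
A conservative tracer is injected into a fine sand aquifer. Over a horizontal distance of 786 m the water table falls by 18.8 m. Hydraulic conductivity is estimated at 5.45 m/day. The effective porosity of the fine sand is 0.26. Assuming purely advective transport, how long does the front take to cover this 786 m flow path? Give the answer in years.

Hydraulic gradient i = Δh / L = 18.8 / 786 = 0.02392.
Darcy flux q = K · i = 5.450 × 0.02392 = 0.1304 m/day.
Seepage velocity v = q / n_e = 0.1304 / 0.26 = 0.5014 m/day.
Travel time t = L / v = 786 / 0.5014 = 1568 days = 4.292 years.

4.29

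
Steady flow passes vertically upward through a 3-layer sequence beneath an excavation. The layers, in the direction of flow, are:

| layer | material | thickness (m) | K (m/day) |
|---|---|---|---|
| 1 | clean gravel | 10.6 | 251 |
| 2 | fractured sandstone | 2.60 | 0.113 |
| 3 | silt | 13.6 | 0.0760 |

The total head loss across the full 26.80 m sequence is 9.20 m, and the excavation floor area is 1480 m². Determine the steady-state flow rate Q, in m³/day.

67.4

Flow is perpendicular to layering, so the layers act in series and the equivalent K is the thickness-weighted harmonic mean.
Total thickness L = 10.6 + 2.60 + 13.6 = 26.80 m.
Σ(b_i/K_i) = 10.6/251 + 2.60/0.113 + 13.6/0.0760 = 202.0 d.
K_eq = L / Σ(b_i/K_i) = 26.80 / 202.0 = 0.1327 m/day.
Q = K_eq · A · (Δh/L) = 0.1327 × 1480 × (9.20/26.80) = 67.41 m³/day.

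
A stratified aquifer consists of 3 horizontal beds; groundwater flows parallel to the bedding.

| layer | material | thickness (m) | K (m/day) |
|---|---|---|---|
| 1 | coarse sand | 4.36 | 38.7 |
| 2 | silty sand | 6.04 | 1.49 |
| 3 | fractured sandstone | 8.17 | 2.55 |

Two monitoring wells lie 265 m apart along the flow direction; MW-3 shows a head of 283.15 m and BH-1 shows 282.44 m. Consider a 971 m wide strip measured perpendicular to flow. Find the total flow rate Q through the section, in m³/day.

Flow is parallel to layering, so each bed carries its own Darcy discharge and the transmissivities add.
Σ(K_i·b_i) = 38.7×4.36 + 1.49×6.04 + 2.55×8.17 = 198.6 m²/day.
Hydraulic gradient i = (283.15 − 282.44) / 265 = 0.71 / 265 = 0.002679.
Q = Σ(K_i·b_i) · W · i = 198.6 × 971 × 0.002679 = 516.6 m³/day.

517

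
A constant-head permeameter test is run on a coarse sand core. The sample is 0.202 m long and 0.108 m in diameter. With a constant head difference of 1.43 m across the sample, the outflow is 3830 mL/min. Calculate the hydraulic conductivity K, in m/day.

Cross-sectional area A = π·(d/2)² = π × (0.108/2)² = 0.009161 m².
Convert discharge: 3830 mL/min = 6.383e-05 m³/s.
Darcy's law rearranged: K = Q·L / (A·Δh) = 6.383e-05 × 0.202 / (0.009161 × 1.43) = 0.0009843 m/s = 85.04 m/day.

85.0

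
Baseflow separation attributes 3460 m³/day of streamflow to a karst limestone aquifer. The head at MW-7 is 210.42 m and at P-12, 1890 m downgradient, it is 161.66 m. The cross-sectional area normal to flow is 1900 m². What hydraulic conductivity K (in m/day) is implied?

70.6

Hydraulic gradient i = (210.42 − 161.66) / 1890 = 48.76 / 1890 = 0.02580.
From Q = K·A·i, K = Q / (A·i) = 3460 / (1900 × 0.02580) = 70.59 m/day.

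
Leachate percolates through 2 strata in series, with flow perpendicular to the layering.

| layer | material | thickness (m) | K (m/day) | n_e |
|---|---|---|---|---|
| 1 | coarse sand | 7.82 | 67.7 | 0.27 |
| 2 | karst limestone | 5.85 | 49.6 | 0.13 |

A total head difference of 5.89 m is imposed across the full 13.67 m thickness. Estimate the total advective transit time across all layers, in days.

0.114

With flow normal to the layers, continuity requires the same specific discharge q through every layer.
Σ(b_i/K_i) = 7.82/67.7 + 5.85/49.6 = 0.2335 d.
q = Δh / Σ(b_i/K_i) = 5.89 / 0.2335 = 25.23 m/day.
In each layer the seepage velocity is v_i = q/n_i, so the layer transit time is t_i = b_i·n_i / q:
  layer 1 (coarse sand): t_1 = 7.82 × 0.27 / 25.23 = 0.08369 d
  layer 2 (karst limestone): t_2 = 5.85 × 0.13 / 25.23 = 0.03014 d
Total t = Σ t_i = 0.1138 days.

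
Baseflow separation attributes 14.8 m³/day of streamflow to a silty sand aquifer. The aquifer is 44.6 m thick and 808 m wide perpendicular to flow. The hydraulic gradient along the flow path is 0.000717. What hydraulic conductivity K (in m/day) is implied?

0.573

Cross-sectional area A = 808 × 44.6 = 36037 m².
Hydraulic gradient i = 0.000717.
From Q = K·A·i, K = Q / (A·i) = 14.8 / (36037 × 0.0007170) = 0.5728 m/day.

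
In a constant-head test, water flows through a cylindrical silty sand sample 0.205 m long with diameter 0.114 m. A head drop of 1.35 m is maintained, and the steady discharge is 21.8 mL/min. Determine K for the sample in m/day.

0.467

Cross-sectional area A = π·(d/2)² = π × (0.114/2)² = 0.01021 m².
Convert discharge: 21.8 mL/min = 3.633e-07 m³/s.
Darcy's law rearranged: K = Q·L / (A·Δh) = 3.633e-07 × 0.205 / (0.01021 × 1.35) = 5.405e-06 m/s = 0.4670 m/day.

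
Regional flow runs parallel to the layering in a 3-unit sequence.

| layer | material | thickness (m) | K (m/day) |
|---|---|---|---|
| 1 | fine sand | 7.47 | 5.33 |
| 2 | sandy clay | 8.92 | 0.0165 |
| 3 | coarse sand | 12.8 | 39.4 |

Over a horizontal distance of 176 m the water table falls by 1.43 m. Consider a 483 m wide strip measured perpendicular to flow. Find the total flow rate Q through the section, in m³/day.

Flow is parallel to layering, so each bed carries its own Darcy discharge and the transmissivities add.
Σ(K_i·b_i) = 5.33×7.47 + 0.0165×8.92 + 39.4×12.8 = 544.3 m²/day.
Hydraulic gradient i = Δh / L = 1.43 / 176 = 0.008125.
Q = Σ(K_i·b_i) · W · i = 544.3 × 483 × 0.008125 = 2136 m³/day.

2140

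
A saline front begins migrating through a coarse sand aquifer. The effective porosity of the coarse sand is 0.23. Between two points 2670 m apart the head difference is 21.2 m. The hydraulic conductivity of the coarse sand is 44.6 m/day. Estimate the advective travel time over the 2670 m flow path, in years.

4.75

Hydraulic gradient i = Δh / L = 21.2 / 2670 = 0.007940.
Darcy flux q = K · i = 44.60 × 0.007940 = 0.3541 m/day.
Seepage velocity v = q / n_e = 0.3541 / 0.23 = 1.540 m/day.
Travel time t = L / v = 2670 / 1.540 = 1734 days = 4.748 years.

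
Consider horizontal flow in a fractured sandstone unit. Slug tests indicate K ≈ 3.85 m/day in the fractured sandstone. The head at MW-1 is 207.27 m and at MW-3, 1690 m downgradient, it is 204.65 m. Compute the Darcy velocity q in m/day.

Hydraulic gradient i = (207.27 − 204.65) / 1690 = 2.62 / 1690 = 0.001550.
Specific discharge q = K · i = 3.850 × 0.001550 = 0.005969 m/day.

0.00597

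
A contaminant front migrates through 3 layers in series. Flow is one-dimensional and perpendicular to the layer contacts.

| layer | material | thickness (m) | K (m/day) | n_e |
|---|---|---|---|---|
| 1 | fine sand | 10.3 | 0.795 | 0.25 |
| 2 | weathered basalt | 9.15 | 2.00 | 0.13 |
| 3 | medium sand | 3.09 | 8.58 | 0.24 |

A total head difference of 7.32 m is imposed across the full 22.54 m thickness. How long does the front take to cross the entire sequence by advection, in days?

11.0

With flow normal to the layers, continuity requires the same specific discharge q through every layer.
Σ(b_i/K_i) = 10.3/0.795 + 9.15/2.00 + 3.09/8.58 = 17.89 d.
q = Δh / Σ(b_i/K_i) = 7.32 / 17.89 = 0.4091 m/day.
In each layer the seepage velocity is v_i = q/n_i, so the layer transit time is t_i = b_i·n_i / q:
  layer 1 (fine sand): t_1 = 10.3 × 0.25 / 0.4091 = 6.294 d
  layer 2 (weathered basalt): t_2 = 9.15 × 0.13 / 0.4091 = 2.907 d
  layer 3 (medium sand): t_3 = 3.09 × 0.24 / 0.4091 = 1.813 d
Total t = Σ t_i = 11.01 days.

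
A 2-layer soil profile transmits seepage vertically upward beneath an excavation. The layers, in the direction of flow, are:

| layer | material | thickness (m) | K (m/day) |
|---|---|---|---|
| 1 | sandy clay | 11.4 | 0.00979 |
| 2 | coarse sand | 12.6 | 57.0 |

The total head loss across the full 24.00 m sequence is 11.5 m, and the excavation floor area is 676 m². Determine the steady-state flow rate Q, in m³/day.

6.67

Flow is perpendicular to layering, so the layers act in series and the equivalent K is the thickness-weighted harmonic mean.
Total thickness L = 11.4 + 12.6 = 24.00 m.
Σ(b_i/K_i) = 11.4/0.00979 + 12.6/57.0 = 1165 d.
K_eq = L / Σ(b_i/K_i) = 24.00 / 1165 = 0.02061 m/day.
Q = K_eq · A · (Δh/L) = 0.02061 × 676 × (11.5/24.00) = 6.675 m³/day.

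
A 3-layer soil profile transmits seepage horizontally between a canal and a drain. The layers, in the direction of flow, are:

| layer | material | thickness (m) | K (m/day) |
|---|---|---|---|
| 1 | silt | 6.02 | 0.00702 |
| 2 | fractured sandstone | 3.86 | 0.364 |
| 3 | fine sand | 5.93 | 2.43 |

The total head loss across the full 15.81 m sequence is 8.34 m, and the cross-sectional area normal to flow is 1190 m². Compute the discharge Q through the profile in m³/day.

11.4

Flow is perpendicular to layering, so the layers act in series and the equivalent K is the thickness-weighted harmonic mean.
Total thickness L = 6.02 + 3.86 + 5.93 = 15.81 m.
Σ(b_i/K_i) = 6.02/0.00702 + 3.86/0.364 + 5.93/2.43 = 870.6 d.
K_eq = L / Σ(b_i/K_i) = 15.81 / 870.6 = 0.01816 m/day.
Q = K_eq · A · (Δh/L) = 0.01816 × 1190 × (8.34/15.81) = 11.40 m³/day.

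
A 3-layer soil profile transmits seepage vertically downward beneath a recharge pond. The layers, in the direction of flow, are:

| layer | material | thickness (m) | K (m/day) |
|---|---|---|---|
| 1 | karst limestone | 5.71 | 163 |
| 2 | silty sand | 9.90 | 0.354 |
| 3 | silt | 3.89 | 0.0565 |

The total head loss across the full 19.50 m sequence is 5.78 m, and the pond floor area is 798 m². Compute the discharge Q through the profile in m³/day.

Flow is perpendicular to layering, so the layers act in series and the equivalent K is the thickness-weighted harmonic mean.
Total thickness L = 5.71 + 9.90 + 3.89 = 19.50 m.
Σ(b_i/K_i) = 5.71/163 + 9.90/0.354 + 3.89/0.0565 = 96.85 d.
K_eq = L / Σ(b_i/K_i) = 19.50 / 96.85 = 0.2013 m/day.
Q = K_eq · A · (Δh/L) = 0.2013 × 798 × (5.78/19.50) = 47.62 m³/day.

47.6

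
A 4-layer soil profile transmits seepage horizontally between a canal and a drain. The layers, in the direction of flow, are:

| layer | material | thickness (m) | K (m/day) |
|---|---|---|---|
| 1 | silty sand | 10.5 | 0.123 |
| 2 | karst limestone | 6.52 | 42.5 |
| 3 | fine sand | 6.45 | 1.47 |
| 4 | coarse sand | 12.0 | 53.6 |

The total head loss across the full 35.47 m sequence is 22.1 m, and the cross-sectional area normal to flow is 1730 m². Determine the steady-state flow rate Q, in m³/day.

Flow is perpendicular to layering, so the layers act in series and the equivalent K is the thickness-weighted harmonic mean.
Total thickness L = 10.5 + 6.52 + 6.45 + 12.0 = 35.47 m.
Σ(b_i/K_i) = 10.5/0.123 + 6.52/42.5 + 6.45/1.47 + 12.0/53.6 = 90.13 d.
K_eq = L / Σ(b_i/K_i) = 35.47 / 90.13 = 0.3935 m/day.
Q = K_eq · A · (Δh/L) = 0.3935 × 1730 × (22.1/35.47) = 424.2 m³/day.

424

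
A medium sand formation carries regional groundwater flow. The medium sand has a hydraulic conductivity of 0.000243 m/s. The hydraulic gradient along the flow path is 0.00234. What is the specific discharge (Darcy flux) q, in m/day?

0.0491

Convert K: 0.000243 m/s × 86400 = 21.00 m/day.
Hydraulic gradient i = 0.00234.
Specific discharge q = K · i = 21.00 × 0.002340 = 0.04913 m/day.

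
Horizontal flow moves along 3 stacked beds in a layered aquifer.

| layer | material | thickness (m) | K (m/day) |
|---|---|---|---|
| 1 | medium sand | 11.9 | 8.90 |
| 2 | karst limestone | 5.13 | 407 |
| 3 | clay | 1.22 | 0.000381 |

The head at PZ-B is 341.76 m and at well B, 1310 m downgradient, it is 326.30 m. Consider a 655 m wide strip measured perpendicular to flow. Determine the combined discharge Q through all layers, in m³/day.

17000

Flow is parallel to layering, so each bed carries its own Darcy discharge and the transmissivities add.
Σ(K_i·b_i) = 8.90×11.9 + 407×5.13 + 0.000381×1.22 = 2194 m²/day.
Hydraulic gradient i = (341.76 − 326.30) / 1310 = 15.46 / 1310 = 0.01180.
Q = Σ(K_i·b_i) · W · i = 2194 × 655 × 0.01180 = 16958 m³/day.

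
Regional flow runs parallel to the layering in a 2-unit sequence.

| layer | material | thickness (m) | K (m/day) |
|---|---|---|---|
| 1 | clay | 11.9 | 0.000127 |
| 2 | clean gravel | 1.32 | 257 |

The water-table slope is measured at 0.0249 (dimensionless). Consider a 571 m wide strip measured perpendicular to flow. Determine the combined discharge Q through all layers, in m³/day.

4820

Flow is parallel to layering, so each bed carries its own Darcy discharge and the transmissivities add.
Σ(K_i·b_i) = 0.000127×11.9 + 257×1.32 = 339.2 m²/day.
Hydraulic gradient i = 0.0249.
Q = Σ(K_i·b_i) · W · i = 339.2 × 571 × 0.02490 = 4823 m³/day.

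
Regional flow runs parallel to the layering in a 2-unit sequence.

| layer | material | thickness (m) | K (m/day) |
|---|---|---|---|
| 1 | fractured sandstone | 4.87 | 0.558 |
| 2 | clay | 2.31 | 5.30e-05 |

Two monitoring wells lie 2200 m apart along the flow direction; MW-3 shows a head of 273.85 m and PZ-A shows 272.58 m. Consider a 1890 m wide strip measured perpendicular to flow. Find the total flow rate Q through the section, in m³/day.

2.97

Flow is parallel to layering, so each bed carries its own Darcy discharge and the transmissivities add.
Σ(K_i·b_i) = 0.558×4.87 + 5.30e-05×2.31 = 2.718 m²/day.
Hydraulic gradient i = (273.85 − 272.58) / 2200 = 1.27 / 2200 = 0.0005773.
Q = Σ(K_i·b_i) · W · i = 2.718 × 1890 × 0.0005773 = 2.965 m³/day.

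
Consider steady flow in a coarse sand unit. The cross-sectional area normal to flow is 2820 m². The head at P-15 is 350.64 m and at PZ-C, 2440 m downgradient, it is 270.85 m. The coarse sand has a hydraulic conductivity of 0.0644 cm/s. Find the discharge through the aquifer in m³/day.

Convert K: 0.0644 cm/s × 864 = 55.64 m/day.
Hydraulic gradient i = (350.64 − 270.85) / 2440 = 79.79 / 2440 = 0.03270.
Darcy's law: Q = K · A · i = 55.64 × 2820 × 0.03270 = 5131 m³/day.

5130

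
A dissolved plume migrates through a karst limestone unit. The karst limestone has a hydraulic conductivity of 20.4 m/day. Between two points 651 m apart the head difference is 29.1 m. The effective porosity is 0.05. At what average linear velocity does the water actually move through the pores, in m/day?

Hydraulic gradient i = Δh / L = 29.1 / 651 = 0.04470.
Darcy flux q = K · i = 20.40 × 0.04470 = 0.9119 m/day.
Seepage velocity v = q / n_e = 0.9119 / 0.05 = 18.24 m/day.

18.2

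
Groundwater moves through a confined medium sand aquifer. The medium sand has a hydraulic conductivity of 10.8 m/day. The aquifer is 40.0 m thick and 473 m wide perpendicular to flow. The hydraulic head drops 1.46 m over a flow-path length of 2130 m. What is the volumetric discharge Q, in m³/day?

140

Cross-sectional area A = 473 × 40.0 = 18920 m².
Hydraulic gradient i = Δh / L = 1.46 / 2130 = 0.0006854.
Darcy's law: Q = K · A · i = 10.80 × 18920 × 0.0006854 = 140.1 m³/day.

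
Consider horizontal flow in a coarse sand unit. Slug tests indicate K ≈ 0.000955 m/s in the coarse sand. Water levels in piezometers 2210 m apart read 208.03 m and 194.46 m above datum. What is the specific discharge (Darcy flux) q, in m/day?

Convert K: 0.000955 m/s × 86400 = 82.51 m/day.
Hydraulic gradient i = (208.03 − 194.46) / 2210 = 13.57 / 2210 = 0.006140.
Specific discharge q = K · i = 82.51 × 0.006140 = 0.5066 m/day.

0.507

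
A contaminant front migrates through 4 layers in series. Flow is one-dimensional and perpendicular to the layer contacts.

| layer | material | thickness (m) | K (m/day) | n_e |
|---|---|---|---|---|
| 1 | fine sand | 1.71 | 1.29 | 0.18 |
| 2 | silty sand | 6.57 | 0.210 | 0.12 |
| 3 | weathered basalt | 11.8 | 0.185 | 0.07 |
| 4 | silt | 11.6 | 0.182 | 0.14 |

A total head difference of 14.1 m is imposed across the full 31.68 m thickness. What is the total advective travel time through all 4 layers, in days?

With flow normal to the layers, continuity requires the same specific discharge q through every layer.
Σ(b_i/K_i) = 1.71/1.29 + 6.57/0.210 + 11.8/0.185 + 11.6/0.182 = 160.1 d.
q = Δh / Σ(b_i/K_i) = 14.1 / 160.1 = 0.08805 m/day.
In each layer the seepage velocity is v_i = q/n_i, so the layer transit time is t_i = b_i·n_i / q:
  layer 1 (fine sand): t_1 = 1.71 × 0.18 / 0.08805 = 3.496 d
  layer 2 (silty sand): t_2 = 6.57 × 0.12 / 0.08805 = 8.954 d
  layer 3 (weathered basalt): t_3 = 11.8 × 0.07 / 0.08805 = 9.381 d
  layer 4 (silt): t_4 = 11.6 × 0.14 / 0.08805 = 18.44 d
Total t = Σ t_i = 40.27 days.

40.3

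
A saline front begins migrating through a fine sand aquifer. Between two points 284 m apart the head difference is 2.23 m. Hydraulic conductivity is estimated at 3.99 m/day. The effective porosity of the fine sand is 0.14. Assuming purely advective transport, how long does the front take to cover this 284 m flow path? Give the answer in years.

3.47

Hydraulic gradient i = Δh / L = 2.23 / 284 = 0.007852.
Darcy flux q = K · i = 3.990 × 0.007852 = 0.03133 m/day.
Seepage velocity v = q / n_e = 0.03133 / 0.14 = 0.2238 m/day.
Travel time t = L / v = 284 / 0.2238 = 1269 days = 3.475 years.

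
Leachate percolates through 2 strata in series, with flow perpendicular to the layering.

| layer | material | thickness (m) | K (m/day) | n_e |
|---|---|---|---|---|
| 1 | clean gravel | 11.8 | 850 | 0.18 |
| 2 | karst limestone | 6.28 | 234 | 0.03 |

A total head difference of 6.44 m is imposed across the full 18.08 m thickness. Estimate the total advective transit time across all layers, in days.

0.0146

With flow normal to the layers, continuity requires the same specific discharge q through every layer.
Σ(b_i/K_i) = 11.8/850 + 6.28/234 = 0.04072 d.
q = Δh / Σ(b_i/K_i) = 6.44 / 0.04072 = 158.2 m/day.
In each layer the seepage velocity is v_i = q/n_i, so the layer transit time is t_i = b_i·n_i / q:
  layer 1 (clean gravel): t_1 = 11.8 × 0.18 / 158.2 = 0.01343 d
  layer 2 (karst limestone): t_2 = 6.28 × 0.03 / 158.2 = 0.001191 d
Total t = Σ t_i = 0.01462 days.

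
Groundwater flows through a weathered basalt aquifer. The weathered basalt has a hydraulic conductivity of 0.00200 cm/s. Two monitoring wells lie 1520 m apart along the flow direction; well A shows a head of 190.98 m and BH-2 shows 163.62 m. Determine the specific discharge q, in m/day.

0.0311

Convert K: 0.00200 cm/s × 864 = 1.728 m/day.
Hydraulic gradient i = (190.98 − 163.62) / 1520 = 27.36 / 1520 = 0.01800.
Specific discharge q = K · i = 1.728 × 0.01800 = 0.03110 m/day.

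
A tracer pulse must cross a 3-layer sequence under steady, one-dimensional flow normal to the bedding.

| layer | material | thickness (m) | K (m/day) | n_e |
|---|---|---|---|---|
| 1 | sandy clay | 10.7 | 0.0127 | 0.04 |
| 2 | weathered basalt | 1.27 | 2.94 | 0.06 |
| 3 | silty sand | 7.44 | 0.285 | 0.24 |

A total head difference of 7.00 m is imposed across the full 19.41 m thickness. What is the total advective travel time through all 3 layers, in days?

With flow normal to the layers, continuity requires the same specific discharge q through every layer.
Σ(b_i/K_i) = 10.7/0.0127 + 1.27/2.94 + 7.44/0.285 = 869.1 d.
q = Δh / Σ(b_i/K_i) = 7.00 / 869.1 = 0.008055 m/day.
In each layer the seepage velocity is v_i = q/n_i, so the layer transit time is t_i = b_i·n_i / q:
  layer 1 (sandy clay): t_1 = 10.7 × 0.04 / 0.008055 = 53.14 d
  layer 2 (weathered basalt): t_2 = 1.27 × 0.06 / 0.008055 = 9.460 d
  layer 3 (silty sand): t_3 = 7.44 × 0.24 / 0.008055 = 221.7 d
Total t = Σ t_i = 284.3 days.

284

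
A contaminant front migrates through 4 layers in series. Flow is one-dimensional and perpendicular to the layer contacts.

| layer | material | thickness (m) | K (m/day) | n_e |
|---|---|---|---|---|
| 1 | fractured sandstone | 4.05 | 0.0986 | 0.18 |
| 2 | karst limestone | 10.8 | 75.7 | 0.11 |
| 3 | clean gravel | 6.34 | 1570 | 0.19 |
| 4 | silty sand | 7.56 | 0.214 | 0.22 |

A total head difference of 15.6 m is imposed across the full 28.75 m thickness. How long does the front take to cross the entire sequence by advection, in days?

23.5

With flow normal to the layers, continuity requires the same specific discharge q through every layer.
Σ(b_i/K_i) = 4.05/0.0986 + 10.8/75.7 + 6.34/1570 + 7.56/0.214 = 76.55 d.
q = Δh / Σ(b_i/K_i) = 15.6 / 76.55 = 0.2038 m/day.
In each layer the seepage velocity is v_i = q/n_i, so the layer transit time is t_i = b_i·n_i / q:
  layer 1 (fractured sandstone): t_1 = 4.05 × 0.18 / 0.2038 = 3.577 d
  layer 2 (karst limestone): t_2 = 10.8 × 0.11 / 0.2038 = 5.829 d
  layer 3 (clean gravel): t_3 = 6.34 × 0.19 / 0.2038 = 5.911 d
  layer 4 (silty sand): t_4 = 7.56 × 0.22 / 0.2038 = 8.161 d
Total t = Σ t_i = 23.48 days.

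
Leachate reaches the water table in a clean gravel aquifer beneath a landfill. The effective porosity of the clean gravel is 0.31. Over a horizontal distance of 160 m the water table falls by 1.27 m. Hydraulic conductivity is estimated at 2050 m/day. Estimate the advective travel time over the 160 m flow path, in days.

Hydraulic gradient i = Δh / L = 1.27 / 160 = 0.007938.
Darcy flux q = K · i = 2050 × 0.007938 = 16.27 m/day.
Seepage velocity v = q / n_e = 16.27 / 0.31 = 52.49 m/day.
Travel time t = L / v = 160 / 52.49 = 3.048 days.

3.05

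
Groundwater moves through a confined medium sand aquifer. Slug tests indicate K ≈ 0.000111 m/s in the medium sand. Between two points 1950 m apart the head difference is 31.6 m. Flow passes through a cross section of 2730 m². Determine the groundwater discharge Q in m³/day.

424

Convert K: 0.000111 m/s × 86400 = 9.590 m/day.
Hydraulic gradient i = Δh / L = 31.6 / 1950 = 0.01621.
Darcy's law: Q = K · A · i = 9.590 × 2730 × 0.01621 = 424.3 m³/day.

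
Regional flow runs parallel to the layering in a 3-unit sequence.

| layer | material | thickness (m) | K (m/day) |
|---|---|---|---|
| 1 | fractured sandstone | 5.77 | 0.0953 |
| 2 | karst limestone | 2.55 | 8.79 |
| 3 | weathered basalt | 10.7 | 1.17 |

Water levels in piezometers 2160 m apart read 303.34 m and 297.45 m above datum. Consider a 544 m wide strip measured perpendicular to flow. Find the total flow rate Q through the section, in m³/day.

Flow is parallel to layering, so each bed carries its own Darcy discharge and the transmissivities add.
Σ(K_i·b_i) = 0.0953×5.77 + 8.79×2.55 + 1.17×10.7 = 35.48 m²/day.
Hydraulic gradient i = (303.34 − 297.45) / 2160 = 5.89 / 2160 = 0.002727.
Q = Σ(K_i·b_i) · W · i = 35.48 × 544 × 0.002727 = 52.64 m³/day.

52.6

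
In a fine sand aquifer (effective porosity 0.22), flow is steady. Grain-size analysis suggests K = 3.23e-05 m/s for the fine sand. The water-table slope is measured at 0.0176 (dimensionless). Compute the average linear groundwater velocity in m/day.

0.223

Convert K: 3.23e-05 m/s × 86400 = 2.791 m/day.
Hydraulic gradient i = 0.0176.
Darcy flux q = K · i = 2.791 × 0.01760 = 0.04912 m/day.
Seepage velocity v = q / n_e = 0.04912 / 0.22 = 0.2233 m/day.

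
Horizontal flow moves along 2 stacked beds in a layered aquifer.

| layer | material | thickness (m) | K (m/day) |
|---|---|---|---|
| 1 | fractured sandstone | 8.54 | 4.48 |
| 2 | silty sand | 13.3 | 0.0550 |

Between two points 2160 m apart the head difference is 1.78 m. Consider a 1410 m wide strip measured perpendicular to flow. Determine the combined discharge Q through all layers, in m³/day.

45.3

Flow is parallel to layering, so each bed carries its own Darcy discharge and the transmissivities add.
Σ(K_i·b_i) = 4.48×8.54 + 0.0550×13.3 = 38.99 m²/day.
Hydraulic gradient i = Δh / L = 1.78 / 2160 = 0.0008241.
Q = Σ(K_i·b_i) · W · i = 38.99 × 1410 × 0.0008241 = 45.31 m³/day.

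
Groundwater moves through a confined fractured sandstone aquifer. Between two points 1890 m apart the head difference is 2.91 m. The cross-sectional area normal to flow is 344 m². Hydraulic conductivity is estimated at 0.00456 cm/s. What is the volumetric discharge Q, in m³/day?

2.09

Convert K: 0.00456 cm/s × 864 = 3.940 m/day.
Hydraulic gradient i = Δh / L = 2.91 / 1890 = 0.001540.
Darcy's law: Q = K · A · i = 3.940 × 344.0 × 0.001540 = 2.087 m³/day.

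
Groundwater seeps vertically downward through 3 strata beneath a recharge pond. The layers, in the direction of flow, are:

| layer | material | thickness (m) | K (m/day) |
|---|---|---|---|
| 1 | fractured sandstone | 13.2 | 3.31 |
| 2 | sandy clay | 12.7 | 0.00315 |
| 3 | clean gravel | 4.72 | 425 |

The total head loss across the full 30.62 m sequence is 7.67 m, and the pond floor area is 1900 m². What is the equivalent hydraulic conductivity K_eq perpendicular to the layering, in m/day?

0.00759

Flow is perpendicular to layering, so the layers act in series and the equivalent K is the thickness-weighted harmonic mean.
Total thickness L = 13.2 + 12.7 + 4.72 = 30.62 m.
Σ(b_i/K_i) = 13.2/3.31 + 12.7/0.00315 + 4.72/425 = 4036 d.
K_eq = L / Σ(b_i/K_i) = 30.62 / 4036 = 0.007587 m/day.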